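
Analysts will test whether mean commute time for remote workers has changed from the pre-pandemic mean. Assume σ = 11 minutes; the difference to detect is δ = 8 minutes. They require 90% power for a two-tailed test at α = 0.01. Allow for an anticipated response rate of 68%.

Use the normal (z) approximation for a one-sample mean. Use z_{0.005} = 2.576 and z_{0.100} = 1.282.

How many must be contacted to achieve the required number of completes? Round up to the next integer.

n = (z_{α/2} + z_β)² · σ² / δ²
  = (2.576 + 1.282)² · 11² / 8²
  = 14.8842 · 121 / 64
  = 28.14
Adjust for 68% response: 28.14 / 0.68 = 41.38.
Round up → n = 42.

n = 42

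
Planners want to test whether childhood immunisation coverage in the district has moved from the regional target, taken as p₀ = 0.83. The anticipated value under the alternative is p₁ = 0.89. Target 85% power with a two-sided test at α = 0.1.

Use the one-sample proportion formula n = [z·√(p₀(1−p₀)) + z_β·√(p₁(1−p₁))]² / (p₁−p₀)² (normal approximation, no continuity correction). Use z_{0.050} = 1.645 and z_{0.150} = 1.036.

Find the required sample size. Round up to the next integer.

n = 247

n = [z_{α/2}·√(p₀q₀) + z_β·√(p₁q₁)]² / (p₁ − p₀)²
  = [1.645·√(0.83·0.17) + 1.036·√(0.89·0.11)]² / (0.06)²
  = [1.645·0.3756 + 1.036·0.3129]² / 0.0036
  = [0.9421]² / 0.0036
  = 246.53
Round up → n = 247.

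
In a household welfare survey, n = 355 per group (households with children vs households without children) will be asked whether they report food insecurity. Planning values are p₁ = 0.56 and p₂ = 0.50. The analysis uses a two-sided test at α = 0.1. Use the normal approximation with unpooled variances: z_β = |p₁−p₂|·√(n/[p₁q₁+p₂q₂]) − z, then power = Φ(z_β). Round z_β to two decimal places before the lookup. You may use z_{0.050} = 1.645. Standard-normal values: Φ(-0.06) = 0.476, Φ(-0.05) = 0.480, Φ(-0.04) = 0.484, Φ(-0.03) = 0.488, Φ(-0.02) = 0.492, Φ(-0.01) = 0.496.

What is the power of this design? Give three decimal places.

z_β = |p₁−p₂|·√(n/[p₁q₁+p₂q₂]) − z_{α/2}
    = 0.06 · √(355/0.4964) − 1.645
    = 0.06 · 26.7423 − 1.645
    = 1.6045 − 1.645 = -0.0405 → -0.04
Power = Φ(-0.04) = 0.484.

Power ≈ 0.484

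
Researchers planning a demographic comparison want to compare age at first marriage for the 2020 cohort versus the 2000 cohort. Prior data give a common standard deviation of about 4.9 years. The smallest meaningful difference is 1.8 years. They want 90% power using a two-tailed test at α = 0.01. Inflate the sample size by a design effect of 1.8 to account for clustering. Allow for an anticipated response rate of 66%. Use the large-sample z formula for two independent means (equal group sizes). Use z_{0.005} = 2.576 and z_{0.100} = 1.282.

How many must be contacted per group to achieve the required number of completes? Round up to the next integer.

n = (z_{α/2} + z_β)² · (σ₁² + σ₂²) / δ²
  = (2.576 + 1.282)² · (2·4.9² = 48.02) / 1.8²
  = 14.8842 · 48.02 / 3.24
  = 220.60
Design effect: 1.8 × 220.60 = 397.08.
Adjust for 66% response: 397.08 / 0.66 = 601.63.
Round up → n = 602 per group.

n = 602 per group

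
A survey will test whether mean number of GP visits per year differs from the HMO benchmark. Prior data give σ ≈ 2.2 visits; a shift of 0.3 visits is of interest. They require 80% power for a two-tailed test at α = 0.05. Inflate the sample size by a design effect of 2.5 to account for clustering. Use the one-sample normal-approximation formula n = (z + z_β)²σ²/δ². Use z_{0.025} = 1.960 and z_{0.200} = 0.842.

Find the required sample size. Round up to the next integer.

n = (z_{α/2} + z_β)² · σ² / δ²
  = (1.960 + 0.842)² · 2.2² / 0.3²
  = 7.8512 · 4.84 / 0.09
  = 422.22
Design effect: 2.5 × 422.22 = 1055.55.
Round up → n = 1056.

n = 1056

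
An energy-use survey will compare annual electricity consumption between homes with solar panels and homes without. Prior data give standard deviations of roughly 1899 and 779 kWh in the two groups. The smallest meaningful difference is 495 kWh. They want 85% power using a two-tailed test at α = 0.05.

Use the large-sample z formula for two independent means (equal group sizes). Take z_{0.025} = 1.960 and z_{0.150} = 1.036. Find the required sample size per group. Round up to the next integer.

n = (z_{α/2} + z_β)² · (σ₁² + σ₂²) / δ²
  = (1.960 + 1.036)² · (1899² + 779² = 4213042) / 495²
  = 8.9760 · 4213042 / 245025
  = 154.34
Round up → n = 155 per group.

n = 155 per group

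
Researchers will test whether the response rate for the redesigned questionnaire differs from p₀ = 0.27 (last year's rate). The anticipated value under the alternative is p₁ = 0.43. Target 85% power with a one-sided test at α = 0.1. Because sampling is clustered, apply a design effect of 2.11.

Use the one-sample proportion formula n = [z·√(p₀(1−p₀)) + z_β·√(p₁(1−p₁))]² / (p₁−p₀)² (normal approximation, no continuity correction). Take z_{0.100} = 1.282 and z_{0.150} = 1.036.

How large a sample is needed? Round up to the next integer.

n = 97

n = [z_α·√(p₀q₀) + z_β·√(p₁q₁)]² / (p₁ − p₀)²
  = [1.282·√(0.27·0.73) + 1.036·√(0.43·0.57)]² / (0.16)²
  = [1.282·0.4440 + 1.036·0.4951]² / 0.0256
  = [1.0821]² / 0.0256
  = 45.74
Design effect: 2.11 × 45.74 = 96.50.
Round up → n = 97.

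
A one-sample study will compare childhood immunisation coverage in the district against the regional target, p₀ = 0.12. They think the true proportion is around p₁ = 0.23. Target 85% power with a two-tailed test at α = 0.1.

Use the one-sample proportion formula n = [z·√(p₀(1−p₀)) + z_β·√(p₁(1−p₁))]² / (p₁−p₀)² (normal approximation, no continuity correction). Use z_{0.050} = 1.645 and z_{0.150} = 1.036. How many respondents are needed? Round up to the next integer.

n = 78

n = [z_{α/2}·√(p₀q₀) + z_β·√(p₁q₁)]² / (p₁ − p₀)²
  = [1.645·√(0.12·0.88) + 1.036·√(0.23·0.77)]² / (0.11)²
  = [1.645·0.3250 + 1.036·0.4208]² / 0.0121
  = [0.9705]² / 0.0121
  = 77.85
Round up → n = 78.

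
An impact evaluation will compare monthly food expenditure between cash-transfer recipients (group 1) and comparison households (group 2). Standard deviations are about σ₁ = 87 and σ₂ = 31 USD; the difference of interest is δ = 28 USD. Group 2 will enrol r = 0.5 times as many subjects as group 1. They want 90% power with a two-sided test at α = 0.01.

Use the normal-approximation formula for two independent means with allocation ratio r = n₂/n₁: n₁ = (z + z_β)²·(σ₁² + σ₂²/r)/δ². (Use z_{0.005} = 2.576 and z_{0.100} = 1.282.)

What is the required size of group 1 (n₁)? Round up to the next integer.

n₁ = (z_{α/2} + z_β)² · (σ₁² + σ₂²/r) / δ²
   = (2.576 + 1.282)² · (87² + 31²/0.5) / 28²
   = 14.8842 · (7569 + 1922) / 784
   = 14.8842 · 9491 / 784
   = 180.19
Round up → n₁ = 181; n₂ = r·n₁ = 0.5 × 181 = 91.

n₁ = 181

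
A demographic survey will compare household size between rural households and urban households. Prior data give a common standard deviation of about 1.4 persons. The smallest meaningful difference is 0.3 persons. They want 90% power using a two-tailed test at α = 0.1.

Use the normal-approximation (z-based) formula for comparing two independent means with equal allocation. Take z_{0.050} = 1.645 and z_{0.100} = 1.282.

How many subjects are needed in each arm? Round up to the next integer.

n = 374 per group

n = (z_{α/2} + z_β)² · (σ₁² + σ₂²) / δ²
  = (1.645 + 1.282)² · (2·1.4² = 3.92) / 0.3²
  = 8.5673 · 3.92 / 0.09
  = 373.15
Round up → n = 374 per group.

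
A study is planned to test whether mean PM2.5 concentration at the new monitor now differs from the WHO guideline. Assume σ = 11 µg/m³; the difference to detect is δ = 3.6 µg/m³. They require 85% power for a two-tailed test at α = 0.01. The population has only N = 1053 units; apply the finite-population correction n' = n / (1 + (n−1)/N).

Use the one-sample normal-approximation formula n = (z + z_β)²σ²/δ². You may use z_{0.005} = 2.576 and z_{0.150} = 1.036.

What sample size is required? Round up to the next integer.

n = (z_{α/2} + z_β)² · σ² / δ²
  = (2.576 + 1.036)² · 11² / 3.6²
  = 13.0465 · 121 / 12.96
  = 121.81
Finite-population correction (N = 1053): 121.81 / (1 + (121.81 − 1)/1053) = 109.27.
Round up → n = 110.

n = 110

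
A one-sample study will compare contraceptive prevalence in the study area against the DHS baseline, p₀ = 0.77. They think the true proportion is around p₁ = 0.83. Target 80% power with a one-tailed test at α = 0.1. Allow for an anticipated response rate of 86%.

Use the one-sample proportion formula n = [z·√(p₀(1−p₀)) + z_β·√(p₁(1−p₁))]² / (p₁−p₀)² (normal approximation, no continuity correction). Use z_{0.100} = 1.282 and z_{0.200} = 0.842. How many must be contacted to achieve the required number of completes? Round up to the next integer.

n = 237

n = [z_α·√(p₀q₀) + z_β·√(p₁q₁)]² / (p₁ − p₀)²
  = [1.282·√(0.77·0.23) + 0.842·√(0.83·0.17)]² / (0.06)²
  = [1.282·0.4208 + 0.842·0.3756]² / 0.0036
  = [0.8558]² / 0.0036
  = 203.44
Adjust for 86% response: 203.44 / 0.86 = 236.56.
Round up → n = 237.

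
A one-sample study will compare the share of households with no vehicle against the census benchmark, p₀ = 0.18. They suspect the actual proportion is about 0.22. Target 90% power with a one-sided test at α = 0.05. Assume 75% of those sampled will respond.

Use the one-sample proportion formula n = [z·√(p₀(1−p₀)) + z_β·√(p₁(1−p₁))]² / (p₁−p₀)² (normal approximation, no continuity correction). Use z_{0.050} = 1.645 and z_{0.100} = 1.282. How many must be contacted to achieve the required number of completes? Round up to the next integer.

n = 1128

n = [z_α·√(p₀q₀) + z_β·√(p₁q₁)]² / (p₁ − p₀)²
  = [1.645·√(0.18·0.82) + 1.282·√(0.22·0.78)]² / (0.04)²
  = [1.645·0.3842 + 1.282·0.4142]² / 0.0016
  = [1.1631]² / 0.0016
  = 845.43
Adjust for 75% response: 845.43 / 0.75 = 1127.24.
Round up → n = 1128.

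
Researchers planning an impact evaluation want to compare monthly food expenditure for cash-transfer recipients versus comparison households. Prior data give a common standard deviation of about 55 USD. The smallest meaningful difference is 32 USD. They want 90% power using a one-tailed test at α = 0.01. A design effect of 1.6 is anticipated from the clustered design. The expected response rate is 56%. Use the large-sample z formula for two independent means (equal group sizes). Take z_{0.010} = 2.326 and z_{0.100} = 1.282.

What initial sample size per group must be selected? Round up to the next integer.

n = (z_α + z_β)² · (σ₁² + σ₂²) / δ²
  = (2.326 + 1.282)² · (2·55² = 6050) / 32²
  = 13.0177 · 6050 / 1024
  = 76.91
Design effect: 1.6 × 76.91 = 123.06.
Adjust for 56% response: 123.06 / 0.56 = 219.75.
Round up → n = 220 per group.

n = 220 per group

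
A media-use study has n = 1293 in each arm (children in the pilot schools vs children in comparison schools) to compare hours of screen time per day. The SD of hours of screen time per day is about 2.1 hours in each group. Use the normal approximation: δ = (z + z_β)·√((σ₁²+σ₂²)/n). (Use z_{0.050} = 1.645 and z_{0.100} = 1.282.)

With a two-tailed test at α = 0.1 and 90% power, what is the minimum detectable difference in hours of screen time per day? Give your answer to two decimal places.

Minimum detectable difference ≈ 0.24 hours

δ = (z_{α/2} + z_β) · √((σ₁²+σ₂²)/n)
  = (1.645 + 1.282) · √(8.82/1293)
  = 2.927 · √0.00682
  = 2.927 · 0.0826
  = 0.2417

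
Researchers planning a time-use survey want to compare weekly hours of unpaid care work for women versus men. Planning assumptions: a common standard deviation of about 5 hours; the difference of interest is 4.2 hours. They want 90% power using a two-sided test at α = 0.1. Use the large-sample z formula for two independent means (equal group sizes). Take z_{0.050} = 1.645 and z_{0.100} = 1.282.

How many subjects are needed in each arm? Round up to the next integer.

n = 25 per group

n = (z_{α/2} + z_β)² · (σ₁² + σ₂²) / δ²
  = (1.645 + 1.282)² · (2·5² = 50) / 4.2²
  = 8.5673 · 50 / 17.64
  = 24.28
Round up → n = 25 per group.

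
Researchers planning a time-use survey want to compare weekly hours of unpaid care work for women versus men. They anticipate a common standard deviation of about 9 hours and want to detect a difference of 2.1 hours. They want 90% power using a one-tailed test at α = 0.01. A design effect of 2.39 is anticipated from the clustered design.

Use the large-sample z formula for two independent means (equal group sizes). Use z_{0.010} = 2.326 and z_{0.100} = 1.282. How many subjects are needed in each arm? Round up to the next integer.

n = 1143 per group

n = (z_α + z_β)² · (σ₁² + σ₂²) / δ²
  = (2.326 + 1.282)² · (2·9² = 162) / 2.1²
  = 13.0177 · 162 / 4.41
  = 478.20
Design effect: 2.39 × 478.20 = 1142.90.
Round up → n = 1143 per group.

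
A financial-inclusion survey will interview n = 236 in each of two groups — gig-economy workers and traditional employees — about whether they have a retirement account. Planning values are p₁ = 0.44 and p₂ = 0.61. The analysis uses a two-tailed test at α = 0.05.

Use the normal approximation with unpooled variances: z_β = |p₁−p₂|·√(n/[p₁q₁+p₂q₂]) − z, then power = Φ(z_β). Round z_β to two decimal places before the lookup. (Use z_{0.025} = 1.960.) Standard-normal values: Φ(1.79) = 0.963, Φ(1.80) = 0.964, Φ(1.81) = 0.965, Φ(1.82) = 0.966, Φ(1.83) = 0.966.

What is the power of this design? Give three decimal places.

z_β = |p₁−p₂|·√(n/[p₁q₁+p₂q₂]) − z_{α/2}
    = 0.17 · √(236/0.4843) − 1.960
    = 0.17 · 22.0749 − 1.960
    = 3.7527 − 1.960 = 1.7927 → 1.79
Power = Φ(1.79) = 0.963.

Power ≈ 0.963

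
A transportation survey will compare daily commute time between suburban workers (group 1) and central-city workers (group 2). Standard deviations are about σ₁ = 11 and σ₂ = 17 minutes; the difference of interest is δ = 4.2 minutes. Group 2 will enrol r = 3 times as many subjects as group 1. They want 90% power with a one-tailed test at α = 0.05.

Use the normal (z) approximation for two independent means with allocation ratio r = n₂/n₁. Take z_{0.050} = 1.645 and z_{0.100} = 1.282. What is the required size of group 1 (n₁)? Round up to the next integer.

n₁ = 106

n₁ = (z_α + z_β)² · (σ₁² + σ₂²/r) / δ²
   = (1.645 + 1.282)² · (11² + 17²/3) / 4.2²
   = 8.5673 · (121 + 96.3333) / 17.64
   = 8.5673 · 217.3333 / 17.64
   = 105.55
Round up → n₁ = 106; n₂ = r·n₁ = 3 × 106 = 318.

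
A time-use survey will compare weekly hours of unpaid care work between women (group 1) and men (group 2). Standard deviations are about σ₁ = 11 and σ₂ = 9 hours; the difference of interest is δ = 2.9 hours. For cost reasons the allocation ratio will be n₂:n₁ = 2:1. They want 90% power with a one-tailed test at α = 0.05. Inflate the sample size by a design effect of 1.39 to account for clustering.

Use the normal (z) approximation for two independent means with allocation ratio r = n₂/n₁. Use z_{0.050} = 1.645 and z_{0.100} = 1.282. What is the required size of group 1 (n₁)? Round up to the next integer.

n₁ = 229

n₁ = (z_α + z_β)² · (σ₁² + σ₂²/r) / δ²
   = (1.645 + 1.282)² · (11² + 9²/2) / 2.9²
   = 8.5673 · (121 + 40.5) / 8.41
   = 8.5673 · 161.5 / 8.41
   = 164.52
Design effect: 1.39 × 164.52 = 228.68.
Round up → n₁ = 229; n₂ = r·n₁ = 2 × 229 = 458.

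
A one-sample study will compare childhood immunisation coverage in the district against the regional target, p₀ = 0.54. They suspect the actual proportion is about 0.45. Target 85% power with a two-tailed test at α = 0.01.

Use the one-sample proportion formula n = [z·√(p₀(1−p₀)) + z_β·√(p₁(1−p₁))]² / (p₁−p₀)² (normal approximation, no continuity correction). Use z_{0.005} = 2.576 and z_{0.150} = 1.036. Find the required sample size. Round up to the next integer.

n = [z_{α/2}·√(p₀q₀) + z_β·√(p₁q₁)]² / (p₁ − p₀)²
  = [2.576·√(0.54·0.46) + 1.036·√(0.45·0.55)]² / (-0.09)²
  = [2.576·0.4984 + 1.036·0.4975]² / 0.0081
  = [1.7993]² / 0.0081
  = 399.68
Round up → n = 400.

n = 400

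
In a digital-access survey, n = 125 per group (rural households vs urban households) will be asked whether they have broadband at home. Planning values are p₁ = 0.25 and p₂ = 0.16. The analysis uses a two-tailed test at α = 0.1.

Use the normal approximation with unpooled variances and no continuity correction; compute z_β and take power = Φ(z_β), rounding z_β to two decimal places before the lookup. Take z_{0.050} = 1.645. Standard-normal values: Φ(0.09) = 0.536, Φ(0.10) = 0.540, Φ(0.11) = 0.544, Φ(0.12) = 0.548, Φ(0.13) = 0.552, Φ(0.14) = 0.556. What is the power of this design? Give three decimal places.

Power ≈ 0.552

z_β = |p₁−p₂|·√(n/[p₁q₁+p₂q₂]) − z_{α/2}
    = 0.09 · √(125/0.3219) − 1.645
    = 0.09 · 19.7058 − 1.645
    = 1.7735 − 1.645 = 0.1285 → 0.13
Power = Φ(0.13) = 0.552.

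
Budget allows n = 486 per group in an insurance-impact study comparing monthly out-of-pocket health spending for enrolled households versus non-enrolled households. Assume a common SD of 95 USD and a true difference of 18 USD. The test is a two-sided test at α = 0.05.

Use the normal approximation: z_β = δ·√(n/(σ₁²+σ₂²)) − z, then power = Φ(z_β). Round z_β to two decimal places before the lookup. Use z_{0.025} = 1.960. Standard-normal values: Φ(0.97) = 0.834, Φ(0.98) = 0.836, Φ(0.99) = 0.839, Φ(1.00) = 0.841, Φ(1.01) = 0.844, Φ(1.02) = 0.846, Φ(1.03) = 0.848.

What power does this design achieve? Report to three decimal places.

z_β = δ·√(n/(σ₁²+σ₂²)) − z_{α/2}
    = 18 · √(486/18050) − 1.960
    = 18 · 0.16409 − 1.960
    = 2.9536 − 1.960 = 0.9936 → 0.99
Power = Φ(0.99) = 0.839.

Power ≈ 0.839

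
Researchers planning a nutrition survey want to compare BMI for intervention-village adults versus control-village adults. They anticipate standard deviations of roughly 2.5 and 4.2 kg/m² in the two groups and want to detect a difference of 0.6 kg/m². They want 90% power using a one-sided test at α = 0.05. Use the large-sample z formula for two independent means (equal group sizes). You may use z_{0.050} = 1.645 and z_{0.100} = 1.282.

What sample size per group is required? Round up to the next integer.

n = 569 per group

n = (z_α + z_β)² · (σ₁² + σ₂²) / δ²
  = (1.645 + 1.282)² · (2.5² + 4.2² = 23.89) / 0.6²
  = 8.5673 · 23.89 / 0.36
  = 568.54
Round up → n = 569 per group.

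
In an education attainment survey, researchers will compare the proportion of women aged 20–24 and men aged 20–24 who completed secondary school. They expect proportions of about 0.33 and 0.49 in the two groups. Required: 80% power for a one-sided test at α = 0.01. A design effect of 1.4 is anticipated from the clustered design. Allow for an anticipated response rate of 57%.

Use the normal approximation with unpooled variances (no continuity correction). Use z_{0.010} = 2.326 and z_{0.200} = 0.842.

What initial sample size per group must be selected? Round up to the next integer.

n = 454 per group

n = (z_α + z_β)² · [p₁(1−p₁) + p₂(1−p₂)] / (p₁ − p₂)²
  = (2.326 + 0.842)² · (0.33·0.67 + 0.49·0.51) / (-0.16)²
  = (3.168)² · (0.2211 + 0.2499) / 0.0256
  = 10.0362 · 0.4710 / 0.0256
  = 184.65
Design effect: 1.4 × 184.65 = 258.51.
Adjust for 57% response: 258.51 / 0.57 = 453.53.
Round up → n = 454 per group.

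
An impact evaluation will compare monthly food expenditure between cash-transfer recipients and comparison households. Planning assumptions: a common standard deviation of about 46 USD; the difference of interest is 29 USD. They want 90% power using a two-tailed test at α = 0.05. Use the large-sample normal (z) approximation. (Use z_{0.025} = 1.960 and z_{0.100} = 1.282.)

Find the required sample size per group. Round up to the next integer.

n = 53 per group

n = (z_{α/2} + z_β)² · (σ₁² + σ₂²) / δ²
  = (1.960 + 1.282)² · (2·46² = 4232) / 29²
  = 10.5106 · 4232 / 841
  = 52.89
Round up → n = 53 per group.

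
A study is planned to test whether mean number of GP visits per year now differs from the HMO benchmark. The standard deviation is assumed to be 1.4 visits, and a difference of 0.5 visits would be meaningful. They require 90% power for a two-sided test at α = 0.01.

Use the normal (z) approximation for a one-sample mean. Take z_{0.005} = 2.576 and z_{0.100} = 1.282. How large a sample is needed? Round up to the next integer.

n = 117

n = (z_{α/2} + z_β)² · σ² / δ²
  = (2.576 + 1.282)² · 1.4² / 0.5²
  = 14.8842 · 1.96 / 0.25
  = 116.69
Round up → n = 117.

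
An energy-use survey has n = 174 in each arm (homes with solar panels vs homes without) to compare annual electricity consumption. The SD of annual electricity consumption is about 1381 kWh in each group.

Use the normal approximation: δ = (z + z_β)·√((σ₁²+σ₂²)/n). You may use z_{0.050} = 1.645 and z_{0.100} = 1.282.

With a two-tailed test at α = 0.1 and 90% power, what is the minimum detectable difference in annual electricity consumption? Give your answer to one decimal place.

δ = (z_{α/2} + z_β) · √((σ₁²+σ₂²)/n)
  = (1.645 + 1.282) · √(3814322/174)
  = 2.927 · √21921.4
  = 2.927 · 148.0587
  = 433.3679

Minimum detectable difference ≈ 433.4 kWh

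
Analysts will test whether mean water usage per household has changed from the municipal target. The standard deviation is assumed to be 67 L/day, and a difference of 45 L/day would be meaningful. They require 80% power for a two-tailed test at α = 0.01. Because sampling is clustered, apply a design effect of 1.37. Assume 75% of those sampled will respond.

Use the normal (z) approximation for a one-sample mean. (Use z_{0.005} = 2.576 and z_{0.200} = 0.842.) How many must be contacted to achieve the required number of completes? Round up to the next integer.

n = 48

n = (z_{α/2} + z_β)² · σ² / δ²
  = (2.576 + 0.842)² · 67² / 45²
  = 11.6827 · 4489 / 2025
  = 25.90
Design effect: 1.37 × 25.90 = 35.48.
Adjust for 75% response: 35.48 / 0.75 = 47.31.
Round up → n = 48.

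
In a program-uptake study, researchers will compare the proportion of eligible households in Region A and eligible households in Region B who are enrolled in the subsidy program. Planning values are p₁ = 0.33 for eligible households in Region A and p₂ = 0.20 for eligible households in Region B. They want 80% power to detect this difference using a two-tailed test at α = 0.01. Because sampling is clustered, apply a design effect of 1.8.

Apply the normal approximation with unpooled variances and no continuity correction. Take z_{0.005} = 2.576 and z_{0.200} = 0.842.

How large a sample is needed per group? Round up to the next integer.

n = (z_{α/2} + z_β)² · [p₁(1−p₁) + p₂(1−p₂)] / (p₁ − p₂)²
  = (2.576 + 0.842)² · (0.33·0.67 + 0.20·0.80) / (0.13)²
  = (3.418)² · (0.2211 + 0.1600) / 0.0169
  = 11.6827 · 0.3811 / 0.0169
  = 263.45
Design effect: 1.8 × 263.45 = 474.21.
Round up → n = 475 per group.

n = 475 per group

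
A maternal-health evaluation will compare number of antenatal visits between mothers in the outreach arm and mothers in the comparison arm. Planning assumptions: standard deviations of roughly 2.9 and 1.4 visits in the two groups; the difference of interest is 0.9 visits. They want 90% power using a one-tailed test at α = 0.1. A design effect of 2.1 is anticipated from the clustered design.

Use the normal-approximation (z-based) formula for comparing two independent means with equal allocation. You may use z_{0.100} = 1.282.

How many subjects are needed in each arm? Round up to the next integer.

n = 177 per group

n = (z_α + z_β)² · (σ₁² + σ₂²) / δ²
  = (1.282 + 1.282)² · (2.9² + 1.4² = 10.37) / 0.9²
  = 6.5741 · 10.37 / 0.81
  = 84.16
Design effect: 2.1 × 84.16 = 176.75.
Round up → n = 177 per group.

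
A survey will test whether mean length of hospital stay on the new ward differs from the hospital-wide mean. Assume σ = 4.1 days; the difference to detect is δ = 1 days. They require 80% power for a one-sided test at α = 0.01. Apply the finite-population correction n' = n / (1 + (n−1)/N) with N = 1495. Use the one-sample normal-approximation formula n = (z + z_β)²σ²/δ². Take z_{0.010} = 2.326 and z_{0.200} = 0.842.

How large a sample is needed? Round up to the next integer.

n = 152

n = (z_α + z_β)² · σ² / δ²
  = (2.326 + 0.842)² · 4.1² / 1²
  = 10.0362 · 16.81 / 1
  = 168.71
Finite-population correction (N = 1495): 168.71 / (1 + (168.71 − 1)/1495) = 151.69.
Round up → n = 152.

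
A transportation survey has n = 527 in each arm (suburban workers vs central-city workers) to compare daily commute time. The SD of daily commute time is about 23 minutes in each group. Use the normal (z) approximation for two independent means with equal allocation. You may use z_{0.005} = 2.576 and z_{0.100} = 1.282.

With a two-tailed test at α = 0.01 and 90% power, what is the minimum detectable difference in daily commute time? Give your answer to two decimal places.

δ = (z_{α/2} + z_β) · √((σ₁²+σ₂²)/n)
  = (2.576 + 1.282) · √(1058/527)
  = 3.858 · √2.0076
  = 3.858 · 1.4169
  = 5.4664

Minimum detectable difference ≈ 5.47 minutes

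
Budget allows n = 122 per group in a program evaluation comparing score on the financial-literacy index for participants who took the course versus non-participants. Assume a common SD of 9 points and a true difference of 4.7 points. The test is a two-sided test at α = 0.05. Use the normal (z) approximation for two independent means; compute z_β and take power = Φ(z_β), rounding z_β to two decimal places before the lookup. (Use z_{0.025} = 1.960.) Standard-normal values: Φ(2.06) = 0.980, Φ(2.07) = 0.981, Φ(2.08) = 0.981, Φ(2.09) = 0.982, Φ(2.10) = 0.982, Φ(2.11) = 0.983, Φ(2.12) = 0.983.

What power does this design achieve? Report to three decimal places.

z_β = δ·√(n/(σ₁²+σ₂²)) − z_{α/2}
    = 4.7 · √(122/162) − 1.960
    = 4.7 · 0.86781 − 1.960
    = 4.0787 − 1.960 = 2.1187 → 2.12
Power = Φ(2.12) = 0.983.

Power ≈ 0.983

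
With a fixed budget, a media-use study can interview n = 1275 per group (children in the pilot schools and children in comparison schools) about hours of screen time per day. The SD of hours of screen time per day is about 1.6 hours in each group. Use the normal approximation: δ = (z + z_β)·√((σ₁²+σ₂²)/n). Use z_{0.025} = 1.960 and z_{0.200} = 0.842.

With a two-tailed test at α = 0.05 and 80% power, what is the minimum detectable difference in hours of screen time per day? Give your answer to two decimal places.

Minimum detectable difference ≈ 0.18 hours

δ = (z_{α/2} + z_β) · √((σ₁²+σ₂²)/n)
  = (1.960 + 0.842) · √(5.12/1275)
  = 2.802 · √0.00402
  = 2.802 · 0.0634
  = 0.1776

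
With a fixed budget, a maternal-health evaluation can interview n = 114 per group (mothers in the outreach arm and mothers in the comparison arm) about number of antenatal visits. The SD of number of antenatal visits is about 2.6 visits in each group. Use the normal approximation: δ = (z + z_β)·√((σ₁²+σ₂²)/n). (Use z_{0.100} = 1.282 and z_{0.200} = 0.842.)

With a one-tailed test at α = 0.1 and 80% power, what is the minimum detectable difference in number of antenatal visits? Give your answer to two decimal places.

Minimum detectable difference ≈ 0.73 visits

δ = (z_α + z_β) · √((σ₁²+σ₂²)/n)
  = (1.282 + 0.842) · √(13.52/114)
  = 2.124 · √0.1186
  = 2.124 · 0.3444
  = 0.7315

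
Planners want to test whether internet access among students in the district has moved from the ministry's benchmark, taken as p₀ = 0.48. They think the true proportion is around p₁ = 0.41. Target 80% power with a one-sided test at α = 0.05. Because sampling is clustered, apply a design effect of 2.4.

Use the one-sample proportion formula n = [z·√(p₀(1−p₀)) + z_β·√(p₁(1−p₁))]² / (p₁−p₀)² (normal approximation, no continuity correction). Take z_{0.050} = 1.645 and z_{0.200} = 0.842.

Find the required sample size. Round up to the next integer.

n = [z_α·√(p₀q₀) + z_β·√(p₁q₁)]² / (p₁ − p₀)²
  = [1.645·√(0.48·0.52) + 0.842·√(0.41·0.59)]² / (-0.07)²
  = [1.645·0.4996 + 0.842·0.4918]² / 0.0049
  = [1.2360]² / 0.0049
  = 311.76
Design effect: 2.4 × 311.76 = 748.22.
Round up → n = 749.

n = 749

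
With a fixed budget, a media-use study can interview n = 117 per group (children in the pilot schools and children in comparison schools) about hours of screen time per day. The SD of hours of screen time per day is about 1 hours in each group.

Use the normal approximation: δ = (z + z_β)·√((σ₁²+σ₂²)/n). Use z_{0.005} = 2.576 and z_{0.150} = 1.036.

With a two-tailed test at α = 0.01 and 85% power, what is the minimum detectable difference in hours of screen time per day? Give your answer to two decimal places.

δ = (z_{α/2} + z_β) · √((σ₁²+σ₂²)/n)
  = (2.576 + 1.036) · √(2/117)
  = 3.612 · √0.01709
  = 3.612 · 0.1307
  = 0.4722

Minimum detectable difference ≈ 0.47 hours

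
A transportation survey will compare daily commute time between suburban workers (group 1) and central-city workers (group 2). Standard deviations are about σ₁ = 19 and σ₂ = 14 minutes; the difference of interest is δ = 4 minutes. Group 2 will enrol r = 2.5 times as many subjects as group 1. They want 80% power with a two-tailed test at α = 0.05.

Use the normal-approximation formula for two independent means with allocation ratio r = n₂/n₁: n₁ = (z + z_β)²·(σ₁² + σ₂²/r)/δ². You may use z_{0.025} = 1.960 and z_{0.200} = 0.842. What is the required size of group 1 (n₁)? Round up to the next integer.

n₁ = (z_{α/2} + z_β)² · (σ₁² + σ₂²/r) / δ²
   = (1.960 + 0.842)² · (19² + 14²/2.5) / 4²
   = 7.8512 · (361 + 78.4) / 16
   = 7.8512 · 439.4 / 16
   = 215.61
Round up → n₁ = 216; n₂ = r·n₁ = 2.5 × 216 = 540.

n₁ = 216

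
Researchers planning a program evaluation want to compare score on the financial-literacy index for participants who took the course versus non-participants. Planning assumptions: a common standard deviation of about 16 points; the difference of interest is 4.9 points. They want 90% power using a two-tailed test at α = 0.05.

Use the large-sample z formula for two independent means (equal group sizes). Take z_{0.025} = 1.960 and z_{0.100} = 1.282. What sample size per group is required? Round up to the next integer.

n = 225 per group

n = (z_{α/2} + z_β)² · (σ₁² + σ₂²) / δ²
  = (1.960 + 1.282)² · (2·16² = 512) / 4.9²
  = 10.5106 · 512 / 24.01
  = 224.13
Round up → n = 225 per group.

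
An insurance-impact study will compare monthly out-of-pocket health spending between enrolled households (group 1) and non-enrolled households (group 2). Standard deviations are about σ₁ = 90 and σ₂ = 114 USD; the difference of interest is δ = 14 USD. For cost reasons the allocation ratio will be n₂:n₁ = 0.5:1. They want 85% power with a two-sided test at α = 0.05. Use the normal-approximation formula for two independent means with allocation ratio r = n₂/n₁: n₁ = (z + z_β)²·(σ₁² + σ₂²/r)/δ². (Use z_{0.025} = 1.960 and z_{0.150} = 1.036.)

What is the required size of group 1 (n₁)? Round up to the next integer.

n₁ = 1562

n₁ = (z_{α/2} + z_β)² · (σ₁² + σ₂²/r) / δ²
   = (1.960 + 1.036)² · (90² + 114²/0.5) / 14²
   = 8.9760 · (8100 + 25992) / 196
   = 8.9760 · 34092 / 196
   = 1561.28
Round up → n₁ = 1562; n₂ = r·n₁ = 0.5 × 1562 = 781.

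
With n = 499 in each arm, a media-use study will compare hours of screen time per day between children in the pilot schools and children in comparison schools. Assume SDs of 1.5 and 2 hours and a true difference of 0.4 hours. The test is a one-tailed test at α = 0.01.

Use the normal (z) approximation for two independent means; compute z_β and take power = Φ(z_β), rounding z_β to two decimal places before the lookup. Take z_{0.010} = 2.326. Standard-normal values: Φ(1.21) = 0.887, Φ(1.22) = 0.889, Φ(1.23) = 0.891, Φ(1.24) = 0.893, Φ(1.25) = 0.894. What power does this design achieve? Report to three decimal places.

Power ≈ 0.894

z_β = δ·√(n/(σ₁²+σ₂²)) − z_α
    = 0.4 · √(499/6.25) − 2.326
    = 0.4 · 8.93532 − 2.326
    = 3.5741 − 2.326 = 1.2481 → 1.25
Power = Φ(1.25) = 0.894.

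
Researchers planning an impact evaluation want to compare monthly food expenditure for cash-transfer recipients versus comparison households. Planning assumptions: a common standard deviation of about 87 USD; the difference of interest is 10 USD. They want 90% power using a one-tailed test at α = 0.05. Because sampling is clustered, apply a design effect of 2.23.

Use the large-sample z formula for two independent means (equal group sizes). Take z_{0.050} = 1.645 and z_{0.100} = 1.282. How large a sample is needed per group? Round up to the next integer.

n = (z_α + z_β)² · (σ₁² + σ₂²) / δ²
  = (1.645 + 1.282)² · (2·87² = 15138) / 10²
  = 8.5673 · 15138 / 100
  = 1296.92
Design effect: 2.23 × 1296.92 = 2892.14.
Round up → n = 2893 per group.

n = 2893 per group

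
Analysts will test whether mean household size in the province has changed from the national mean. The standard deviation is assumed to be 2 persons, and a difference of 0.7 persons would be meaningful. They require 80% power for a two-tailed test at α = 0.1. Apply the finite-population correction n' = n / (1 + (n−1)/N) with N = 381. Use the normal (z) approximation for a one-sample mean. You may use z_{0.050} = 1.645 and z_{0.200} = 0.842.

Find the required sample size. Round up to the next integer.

n = (z_{α/2} + z_β)² · σ² / δ²
  = (1.645 + 0.842)² · 2² / 0.7²
  = 6.1852 · 4 / 0.49
  = 50.49
Finite-population correction (N = 381): 50.49 / (1 + (50.49 − 1)/381) = 44.69.
Round up → n = 45.

n = 45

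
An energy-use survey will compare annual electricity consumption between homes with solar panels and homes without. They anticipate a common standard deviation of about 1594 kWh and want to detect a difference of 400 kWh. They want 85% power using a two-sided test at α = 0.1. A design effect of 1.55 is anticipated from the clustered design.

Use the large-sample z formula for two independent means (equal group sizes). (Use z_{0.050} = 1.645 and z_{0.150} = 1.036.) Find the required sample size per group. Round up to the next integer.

n = 354 per group

n = (z_{α/2} + z_β)² · (σ₁² + σ₂²) / δ²
  = (1.645 + 1.036)² · (2·1594² = 5081672) / 400²
  = 7.1878 · 5081672 / 160000
  = 228.29
Design effect: 1.55 × 228.29 = 353.84.
Round up → n = 354 per group.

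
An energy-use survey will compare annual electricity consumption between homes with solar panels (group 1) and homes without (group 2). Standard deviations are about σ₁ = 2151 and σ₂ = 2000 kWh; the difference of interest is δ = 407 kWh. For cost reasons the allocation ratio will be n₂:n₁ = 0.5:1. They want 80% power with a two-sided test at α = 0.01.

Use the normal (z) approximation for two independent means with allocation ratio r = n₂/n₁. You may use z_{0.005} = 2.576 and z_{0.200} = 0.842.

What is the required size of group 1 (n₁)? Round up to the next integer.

n₁ = (z_{α/2} + z_β)² · (σ₁² + σ₂²/r) / δ²
   = (2.576 + 0.842)² · (2151² + 2000²/0.5) / 407²
   = 11.6827 · (4626801 + 8000000) / 165649
   = 11.6827 · 12626801 / 165649
   = 890.53
Round up → n₁ = 891; n₂ = r·n₁ = 0.5 × 891 = 446.

n₁ = 891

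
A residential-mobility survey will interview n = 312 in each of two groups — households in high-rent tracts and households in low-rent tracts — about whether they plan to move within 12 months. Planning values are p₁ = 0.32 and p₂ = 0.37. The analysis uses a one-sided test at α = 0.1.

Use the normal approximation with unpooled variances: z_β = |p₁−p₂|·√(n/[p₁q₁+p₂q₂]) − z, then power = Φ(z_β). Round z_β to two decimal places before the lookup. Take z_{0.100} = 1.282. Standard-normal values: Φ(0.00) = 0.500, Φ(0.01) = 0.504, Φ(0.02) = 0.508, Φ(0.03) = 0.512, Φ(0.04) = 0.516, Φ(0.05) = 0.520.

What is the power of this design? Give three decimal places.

Power ≈ 0.512

z_β = |p₁−p₂|·√(n/[p₁q₁+p₂q₂]) − z_α
    = 0.05 · √(312/0.4507) − 1.282
    = 0.05 · 26.3108 − 1.282
    = 1.3155 − 1.282 = 0.0335 → 0.03
Power = Φ(0.03) = 0.512.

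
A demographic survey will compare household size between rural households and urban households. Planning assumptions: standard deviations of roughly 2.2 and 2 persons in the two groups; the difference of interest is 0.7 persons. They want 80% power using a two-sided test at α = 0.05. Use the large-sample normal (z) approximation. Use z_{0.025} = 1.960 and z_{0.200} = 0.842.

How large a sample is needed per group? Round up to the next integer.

n = (z_{α/2} + z_β)² · (σ₁² + σ₂²) / δ²
  = (1.960 + 0.842)² · (2.2² + 2² = 8.84) / 0.7²
  = 7.8512 · 8.84 / 0.49
  = 141.64
Round up → n = 142 per group.

n = 142 per group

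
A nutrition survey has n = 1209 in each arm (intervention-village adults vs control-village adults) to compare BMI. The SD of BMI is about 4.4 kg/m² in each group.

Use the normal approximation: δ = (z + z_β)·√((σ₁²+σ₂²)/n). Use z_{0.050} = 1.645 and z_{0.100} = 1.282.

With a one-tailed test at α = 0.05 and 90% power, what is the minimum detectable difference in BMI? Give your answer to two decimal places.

Minimum detectable difference ≈ 0.52 kg/m²

δ = (z_α + z_β) · √((σ₁²+σ₂²)/n)
  = (1.645 + 1.282) · √(38.72/1209)
  = 2.927 · √0.03203
  = 2.927 · 0.1790
  = 0.5238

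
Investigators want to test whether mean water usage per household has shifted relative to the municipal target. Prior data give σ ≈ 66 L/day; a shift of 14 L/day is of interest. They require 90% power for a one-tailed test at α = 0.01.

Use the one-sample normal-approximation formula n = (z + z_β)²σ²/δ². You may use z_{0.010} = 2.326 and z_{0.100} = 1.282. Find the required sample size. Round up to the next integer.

n = 290

n = (z_α + z_β)² · σ² / δ²
  = (2.326 + 1.282)² · 66² / 14²
  = 13.0177 · 4356 / 196
  = 289.31
Round up → n = 290.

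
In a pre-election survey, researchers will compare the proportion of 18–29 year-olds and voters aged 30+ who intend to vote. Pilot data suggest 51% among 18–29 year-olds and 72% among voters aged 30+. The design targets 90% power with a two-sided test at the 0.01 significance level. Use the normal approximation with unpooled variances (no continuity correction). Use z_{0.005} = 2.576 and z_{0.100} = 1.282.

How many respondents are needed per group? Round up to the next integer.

n = (z_{α/2} + z_β)² · [p₁(1−p₁) + p₂(1−p₂)] / (p₁ − p₂)²
  = (2.576 + 1.282)² · (0.51·0.49 + 0.72·0.28) / (-0.21)²
  = (3.858)² · (0.2499 + 0.2016) / 0.0441
  = 14.8842 · 0.4515 / 0.0441
  = 152.39
Round up → n = 153 per group.

n = 153 per group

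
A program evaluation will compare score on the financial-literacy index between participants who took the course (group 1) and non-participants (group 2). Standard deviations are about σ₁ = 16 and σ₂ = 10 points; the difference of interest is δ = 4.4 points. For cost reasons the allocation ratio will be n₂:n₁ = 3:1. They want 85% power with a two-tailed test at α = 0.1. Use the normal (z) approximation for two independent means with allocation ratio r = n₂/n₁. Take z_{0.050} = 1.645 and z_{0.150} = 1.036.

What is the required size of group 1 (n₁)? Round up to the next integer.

n₁ = 108

n₁ = (z_{α/2} + z_β)² · (σ₁² + σ₂²/r) / δ²
   = (1.645 + 1.036)² · (16² + 10²/3) / 4.4²
   = 7.1878 · (256 + 33.3333) / 19.36
   = 7.1878 · 289.3333 / 19.36
   = 107.42
Round up → n₁ = 108; n₂ = r·n₁ = 3 × 108 = 324.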